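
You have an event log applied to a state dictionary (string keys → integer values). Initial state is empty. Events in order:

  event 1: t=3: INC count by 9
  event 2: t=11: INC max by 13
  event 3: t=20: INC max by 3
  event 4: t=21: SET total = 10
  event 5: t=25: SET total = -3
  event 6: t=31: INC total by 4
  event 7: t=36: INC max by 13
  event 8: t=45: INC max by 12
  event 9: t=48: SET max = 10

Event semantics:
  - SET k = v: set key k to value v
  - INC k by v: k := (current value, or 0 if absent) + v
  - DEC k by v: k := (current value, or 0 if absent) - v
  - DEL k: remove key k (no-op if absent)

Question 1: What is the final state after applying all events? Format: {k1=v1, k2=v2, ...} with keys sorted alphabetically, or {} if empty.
  after event 1 (t=3: INC count by 9): {count=9}
  after event 2 (t=11: INC max by 13): {count=9, max=13}
  after event 3 (t=20: INC max by 3): {count=9, max=16}
  after event 4 (t=21: SET total = 10): {count=9, max=16, total=10}
  after event 5 (t=25: SET total = -3): {count=9, max=16, total=-3}
  after event 6 (t=31: INC total by 4): {count=9, max=16, total=1}
  after event 7 (t=36: INC max by 13): {count=9, max=29, total=1}
  after event 8 (t=45: INC max by 12): {count=9, max=41, total=1}
  after event 9 (t=48: SET max = 10): {count=9, max=10, total=1}

Answer: {count=9, max=10, total=1}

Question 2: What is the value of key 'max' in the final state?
Answer: 10

Derivation:
Track key 'max' through all 9 events:
  event 1 (t=3: INC count by 9): max unchanged
  event 2 (t=11: INC max by 13): max (absent) -> 13
  event 3 (t=20: INC max by 3): max 13 -> 16
  event 4 (t=21: SET total = 10): max unchanged
  event 5 (t=25: SET total = -3): max unchanged
  event 6 (t=31: INC total by 4): max unchanged
  event 7 (t=36: INC max by 13): max 16 -> 29
  event 8 (t=45: INC max by 12): max 29 -> 41
  event 9 (t=48: SET max = 10): max 41 -> 10
Final: max = 10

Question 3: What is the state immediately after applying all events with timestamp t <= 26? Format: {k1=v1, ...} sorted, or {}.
Answer: {count=9, max=16, total=-3}

Derivation:
Apply events with t <= 26 (5 events):
  after event 1 (t=3: INC count by 9): {count=9}
  after event 2 (t=11: INC max by 13): {count=9, max=13}
  after event 3 (t=20: INC max by 3): {count=9, max=16}
  after event 4 (t=21: SET total = 10): {count=9, max=16, total=10}
  after event 5 (t=25: SET total = -3): {count=9, max=16, total=-3}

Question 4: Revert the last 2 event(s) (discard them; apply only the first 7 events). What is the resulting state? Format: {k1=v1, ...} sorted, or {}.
Answer: {count=9, max=29, total=1}

Derivation:
Keep first 7 events (discard last 2):
  after event 1 (t=3: INC count by 9): {count=9}
  after event 2 (t=11: INC max by 13): {count=9, max=13}
  after event 3 (t=20: INC max by 3): {count=9, max=16}
  after event 4 (t=21: SET total = 10): {count=9, max=16, total=10}
  after event 5 (t=25: SET total = -3): {count=9, max=16, total=-3}
  after event 6 (t=31: INC total by 4): {count=9, max=16, total=1}
  after event 7 (t=36: INC max by 13): {count=9, max=29, total=1}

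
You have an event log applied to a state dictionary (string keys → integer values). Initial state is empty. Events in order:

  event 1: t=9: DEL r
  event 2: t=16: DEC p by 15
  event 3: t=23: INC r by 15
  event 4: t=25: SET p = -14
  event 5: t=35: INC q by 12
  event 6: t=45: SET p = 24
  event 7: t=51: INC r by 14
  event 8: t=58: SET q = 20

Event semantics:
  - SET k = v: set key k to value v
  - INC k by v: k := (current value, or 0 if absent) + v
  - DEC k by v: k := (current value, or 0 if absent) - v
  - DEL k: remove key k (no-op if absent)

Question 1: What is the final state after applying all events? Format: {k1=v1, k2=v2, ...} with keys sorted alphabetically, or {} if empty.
Answer: {p=24, q=20, r=29}

Derivation:
  after event 1 (t=9: DEL r): {}
  after event 2 (t=16: DEC p by 15): {p=-15}
  after event 3 (t=23: INC r by 15): {p=-15, r=15}
  after event 4 (t=25: SET p = -14): {p=-14, r=15}
  after event 5 (t=35: INC q by 12): {p=-14, q=12, r=15}
  after event 6 (t=45: SET p = 24): {p=24, q=12, r=15}
  after event 7 (t=51: INC r by 14): {p=24, q=12, r=29}
  after event 8 (t=58: SET q = 20): {p=24, q=20, r=29}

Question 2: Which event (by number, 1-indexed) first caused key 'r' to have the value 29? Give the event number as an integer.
Answer: 7

Derivation:
Looking for first event where r becomes 29:
  event 3: r = 15
  event 4: r = 15
  event 5: r = 15
  event 6: r = 15
  event 7: r 15 -> 29  <-- first match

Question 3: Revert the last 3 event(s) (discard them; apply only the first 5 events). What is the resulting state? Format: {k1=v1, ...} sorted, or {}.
Keep first 5 events (discard last 3):
  after event 1 (t=9: DEL r): {}
  after event 2 (t=16: DEC p by 15): {p=-15}
  after event 3 (t=23: INC r by 15): {p=-15, r=15}
  after event 4 (t=25: SET p = -14): {p=-14, r=15}
  after event 5 (t=35: INC q by 12): {p=-14, q=12, r=15}

Answer: {p=-14, q=12, r=15}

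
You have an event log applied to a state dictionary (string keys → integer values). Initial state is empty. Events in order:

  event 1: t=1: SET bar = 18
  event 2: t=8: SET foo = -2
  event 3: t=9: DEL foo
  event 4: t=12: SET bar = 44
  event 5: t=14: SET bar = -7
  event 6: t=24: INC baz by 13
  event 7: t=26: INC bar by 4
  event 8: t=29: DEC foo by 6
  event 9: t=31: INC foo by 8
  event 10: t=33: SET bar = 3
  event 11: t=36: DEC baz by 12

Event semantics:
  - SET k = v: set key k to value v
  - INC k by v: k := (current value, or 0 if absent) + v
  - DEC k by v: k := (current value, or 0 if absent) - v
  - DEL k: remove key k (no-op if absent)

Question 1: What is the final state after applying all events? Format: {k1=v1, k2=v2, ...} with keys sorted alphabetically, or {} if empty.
  after event 1 (t=1: SET bar = 18): {bar=18}
  after event 2 (t=8: SET foo = -2): {bar=18, foo=-2}
  after event 3 (t=9: DEL foo): {bar=18}
  after event 4 (t=12: SET bar = 44): {bar=44}
  after event 5 (t=14: SET bar = -7): {bar=-7}
  after event 6 (t=24: INC baz by 13): {bar=-7, baz=13}
  after event 7 (t=26: INC bar by 4): {bar=-3, baz=13}
  after event 8 (t=29: DEC foo by 6): {bar=-3, baz=13, foo=-6}
  after event 9 (t=31: INC foo by 8): {bar=-3, baz=13, foo=2}
  after event 10 (t=33: SET bar = 3): {bar=3, baz=13, foo=2}
  after event 11 (t=36: DEC baz by 12): {bar=3, baz=1, foo=2}

Answer: {bar=3, baz=1, foo=2}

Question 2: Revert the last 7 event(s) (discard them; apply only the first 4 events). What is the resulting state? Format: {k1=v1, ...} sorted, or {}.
Keep first 4 events (discard last 7):
  after event 1 (t=1: SET bar = 18): {bar=18}
  after event 2 (t=8: SET foo = -2): {bar=18, foo=-2}
  after event 3 (t=9: DEL foo): {bar=18}
  after event 4 (t=12: SET bar = 44): {bar=44}

Answer: {bar=44}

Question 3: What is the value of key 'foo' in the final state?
Answer: 2

Derivation:
Track key 'foo' through all 11 events:
  event 1 (t=1: SET bar = 18): foo unchanged
  event 2 (t=8: SET foo = -2): foo (absent) -> -2
  event 3 (t=9: DEL foo): foo -2 -> (absent)
  event 4 (t=12: SET bar = 44): foo unchanged
  event 5 (t=14: SET bar = -7): foo unchanged
  event 6 (t=24: INC baz by 13): foo unchanged
  event 7 (t=26: INC bar by 4): foo unchanged
  event 8 (t=29: DEC foo by 6): foo (absent) -> -6
  event 9 (t=31: INC foo by 8): foo -6 -> 2
  event 10 (t=33: SET bar = 3): foo unchanged
  event 11 (t=36: DEC baz by 12): foo unchanged
Final: foo = 2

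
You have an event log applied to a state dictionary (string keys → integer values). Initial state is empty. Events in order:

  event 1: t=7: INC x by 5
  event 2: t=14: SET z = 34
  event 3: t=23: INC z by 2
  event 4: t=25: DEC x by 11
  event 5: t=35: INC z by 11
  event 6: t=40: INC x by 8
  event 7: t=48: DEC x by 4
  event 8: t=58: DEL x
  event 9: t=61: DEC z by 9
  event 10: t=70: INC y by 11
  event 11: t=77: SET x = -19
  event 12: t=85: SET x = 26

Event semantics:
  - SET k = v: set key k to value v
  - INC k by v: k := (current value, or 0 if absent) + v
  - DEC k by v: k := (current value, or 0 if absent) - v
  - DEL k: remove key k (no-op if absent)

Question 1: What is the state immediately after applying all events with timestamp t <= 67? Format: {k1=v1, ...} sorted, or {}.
Answer: {z=38}

Derivation:
Apply events with t <= 67 (9 events):
  after event 1 (t=7: INC x by 5): {x=5}
  after event 2 (t=14: SET z = 34): {x=5, z=34}
  after event 3 (t=23: INC z by 2): {x=5, z=36}
  after event 4 (t=25: DEC x by 11): {x=-6, z=36}
  after event 5 (t=35: INC z by 11): {x=-6, z=47}
  after event 6 (t=40: INC x by 8): {x=2, z=47}
  after event 7 (t=48: DEC x by 4): {x=-2, z=47}
  after event 8 (t=58: DEL x): {z=47}
  after event 9 (t=61: DEC z by 9): {z=38}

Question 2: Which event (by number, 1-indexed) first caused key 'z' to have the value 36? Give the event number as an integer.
Looking for first event where z becomes 36:
  event 2: z = 34
  event 3: z 34 -> 36  <-- first match

Answer: 3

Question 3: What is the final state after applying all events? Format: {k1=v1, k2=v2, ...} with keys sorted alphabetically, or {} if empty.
Answer: {x=26, y=11, z=38}

Derivation:
  after event 1 (t=7: INC x by 5): {x=5}
  after event 2 (t=14: SET z = 34): {x=5, z=34}
  after event 3 (t=23: INC z by 2): {x=5, z=36}
  after event 4 (t=25: DEC x by 11): {x=-6, z=36}
  after event 5 (t=35: INC z by 11): {x=-6, z=47}
  after event 6 (t=40: INC x by 8): {x=2, z=47}
  after event 7 (t=48: DEC x by 4): {x=-2, z=47}
  after event 8 (t=58: DEL x): {z=47}
  after event 9 (t=61: DEC z by 9): {z=38}
  after event 10 (t=70: INC y by 11): {y=11, z=38}
  after event 11 (t=77: SET x = -19): {x=-19, y=11, z=38}
  after event 12 (t=85: SET x = 26): {x=26, y=11, z=38}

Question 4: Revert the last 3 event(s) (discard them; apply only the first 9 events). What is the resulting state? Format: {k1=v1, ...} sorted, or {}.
Answer: {z=38}

Derivation:
Keep first 9 events (discard last 3):
  after event 1 (t=7: INC x by 5): {x=5}
  after event 2 (t=14: SET z = 34): {x=5, z=34}
  after event 3 (t=23: INC z by 2): {x=5, z=36}
  after event 4 (t=25: DEC x by 11): {x=-6, z=36}
  after event 5 (t=35: INC z by 11): {x=-6, z=47}
  after event 6 (t=40: INC x by 8): {x=2, z=47}
  after event 7 (t=48: DEC x by 4): {x=-2, z=47}
  after event 8 (t=58: DEL x): {z=47}
  after event 9 (t=61: DEC z by 9): {z=38}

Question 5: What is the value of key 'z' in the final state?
Track key 'z' through all 12 events:
  event 1 (t=7: INC x by 5): z unchanged
  event 2 (t=14: SET z = 34): z (absent) -> 34
  event 3 (t=23: INC z by 2): z 34 -> 36
  event 4 (t=25: DEC x by 11): z unchanged
  event 5 (t=35: INC z by 11): z 36 -> 47
  event 6 (t=40: INC x by 8): z unchanged
  event 7 (t=48: DEC x by 4): z unchanged
  event 8 (t=58: DEL x): z unchanged
  event 9 (t=61: DEC z by 9): z 47 -> 38
  event 10 (t=70: INC y by 11): z unchanged
  event 11 (t=77: SET x = -19): z unchanged
  event 12 (t=85: SET x = 26): z unchanged
Final: z = 38

Answer: 38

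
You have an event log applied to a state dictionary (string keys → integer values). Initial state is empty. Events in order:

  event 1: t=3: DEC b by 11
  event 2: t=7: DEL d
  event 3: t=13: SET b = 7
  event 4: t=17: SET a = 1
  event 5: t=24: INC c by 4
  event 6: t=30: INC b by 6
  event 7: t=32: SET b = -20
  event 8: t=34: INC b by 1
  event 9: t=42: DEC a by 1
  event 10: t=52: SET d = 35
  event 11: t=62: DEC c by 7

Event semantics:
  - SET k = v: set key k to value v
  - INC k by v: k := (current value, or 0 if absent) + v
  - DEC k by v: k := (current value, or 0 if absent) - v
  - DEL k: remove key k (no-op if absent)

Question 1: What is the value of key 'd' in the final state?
Answer: 35

Derivation:
Track key 'd' through all 11 events:
  event 1 (t=3: DEC b by 11): d unchanged
  event 2 (t=7: DEL d): d (absent) -> (absent)
  event 3 (t=13: SET b = 7): d unchanged
  event 4 (t=17: SET a = 1): d unchanged
  event 5 (t=24: INC c by 4): d unchanged
  event 6 (t=30: INC b by 6): d unchanged
  event 7 (t=32: SET b = -20): d unchanged
  event 8 (t=34: INC b by 1): d unchanged
  event 9 (t=42: DEC a by 1): d unchanged
  event 10 (t=52: SET d = 35): d (absent) -> 35
  event 11 (t=62: DEC c by 7): d unchanged
Final: d = 35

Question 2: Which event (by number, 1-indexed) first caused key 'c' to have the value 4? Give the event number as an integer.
Looking for first event where c becomes 4:
  event 5: c (absent) -> 4  <-- first match

Answer: 5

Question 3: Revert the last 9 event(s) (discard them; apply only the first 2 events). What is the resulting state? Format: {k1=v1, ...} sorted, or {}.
Keep first 2 events (discard last 9):
  after event 1 (t=3: DEC b by 11): {b=-11}
  after event 2 (t=7: DEL d): {b=-11}

Answer: {b=-11}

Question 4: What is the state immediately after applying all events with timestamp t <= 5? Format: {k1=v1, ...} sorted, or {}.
Apply events with t <= 5 (1 events):
  after event 1 (t=3: DEC b by 11): {b=-11}

Answer: {b=-11}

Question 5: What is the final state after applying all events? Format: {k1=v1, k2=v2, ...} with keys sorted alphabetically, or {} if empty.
Answer: {a=0, b=-19, c=-3, d=35}

Derivation:
  after event 1 (t=3: DEC b by 11): {b=-11}
  after event 2 (t=7: DEL d): {b=-11}
  after event 3 (t=13: SET b = 7): {b=7}
  after event 4 (t=17: SET a = 1): {a=1, b=7}
  after event 5 (t=24: INC c by 4): {a=1, b=7, c=4}
  after event 6 (t=30: INC b by 6): {a=1, b=13, c=4}
  after event 7 (t=32: SET b = -20): {a=1, b=-20, c=4}
  after event 8 (t=34: INC b by 1): {a=1, b=-19, c=4}
  after event 9 (t=42: DEC a by 1): {a=0, b=-19, c=4}
  after event 10 (t=52: SET d = 35): {a=0, b=-19, c=4, d=35}
  after event 11 (t=62: DEC c by 7): {a=0, b=-19, c=-3, d=35}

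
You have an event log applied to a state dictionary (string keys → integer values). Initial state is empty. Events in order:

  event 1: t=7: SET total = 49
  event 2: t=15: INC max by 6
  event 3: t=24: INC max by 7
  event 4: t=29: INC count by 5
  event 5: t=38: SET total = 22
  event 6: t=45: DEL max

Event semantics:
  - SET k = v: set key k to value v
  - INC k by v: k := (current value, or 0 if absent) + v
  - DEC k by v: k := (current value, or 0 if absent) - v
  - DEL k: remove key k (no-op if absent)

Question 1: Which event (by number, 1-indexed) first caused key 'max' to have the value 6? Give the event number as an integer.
Looking for first event where max becomes 6:
  event 2: max (absent) -> 6  <-- first match

Answer: 2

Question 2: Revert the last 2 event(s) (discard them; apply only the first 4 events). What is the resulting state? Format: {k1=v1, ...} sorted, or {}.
Answer: {count=5, max=13, total=49}

Derivation:
Keep first 4 events (discard last 2):
  after event 1 (t=7: SET total = 49): {total=49}
  after event 2 (t=15: INC max by 6): {max=6, total=49}
  after event 3 (t=24: INC max by 7): {max=13, total=49}
  after event 4 (t=29: INC count by 5): {count=5, max=13, total=49}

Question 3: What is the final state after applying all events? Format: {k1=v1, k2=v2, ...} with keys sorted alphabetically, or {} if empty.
Answer: {count=5, total=22}

Derivation:
  after event 1 (t=7: SET total = 49): {total=49}
  after event 2 (t=15: INC max by 6): {max=6, total=49}
  after event 3 (t=24: INC max by 7): {max=13, total=49}
  after event 4 (t=29: INC count by 5): {count=5, max=13, total=49}
  after event 5 (t=38: SET total = 22): {count=5, max=13, total=22}
  after event 6 (t=45: DEL max): {count=5, total=22}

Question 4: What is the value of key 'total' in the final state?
Answer: 22

Derivation:
Track key 'total' through all 6 events:
  event 1 (t=7: SET total = 49): total (absent) -> 49
  event 2 (t=15: INC max by 6): total unchanged
  event 3 (t=24: INC max by 7): total unchanged
  event 4 (t=29: INC count by 5): total unchanged
  event 5 (t=38: SET total = 22): total 49 -> 22
  event 6 (t=45: DEL max): total unchanged
Final: total = 22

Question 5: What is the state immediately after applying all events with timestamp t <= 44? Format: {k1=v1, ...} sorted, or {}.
Answer: {count=5, max=13, total=22}

Derivation:
Apply events with t <= 44 (5 events):
  after event 1 (t=7: SET total = 49): {total=49}
  after event 2 (t=15: INC max by 6): {max=6, total=49}
  after event 3 (t=24: INC max by 7): {max=13, total=49}
  after event 4 (t=29: INC count by 5): {count=5, max=13, total=49}
  after event 5 (t=38: SET total = 22): {count=5, max=13, total=22}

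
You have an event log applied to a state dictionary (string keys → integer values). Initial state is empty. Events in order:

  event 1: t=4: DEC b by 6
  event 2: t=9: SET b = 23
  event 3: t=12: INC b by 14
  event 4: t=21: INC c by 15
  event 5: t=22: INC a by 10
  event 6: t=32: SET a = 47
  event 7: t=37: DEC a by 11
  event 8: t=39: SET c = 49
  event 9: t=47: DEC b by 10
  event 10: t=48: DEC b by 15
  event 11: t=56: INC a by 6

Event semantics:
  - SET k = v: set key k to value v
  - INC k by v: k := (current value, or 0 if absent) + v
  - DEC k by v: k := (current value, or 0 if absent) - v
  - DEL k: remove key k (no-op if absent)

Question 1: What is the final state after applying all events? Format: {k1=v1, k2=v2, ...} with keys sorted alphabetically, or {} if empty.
  after event 1 (t=4: DEC b by 6): {b=-6}
  after event 2 (t=9: SET b = 23): {b=23}
  after event 3 (t=12: INC b by 14): {b=37}
  after event 4 (t=21: INC c by 15): {b=37, c=15}
  after event 5 (t=22: INC a by 10): {a=10, b=37, c=15}
  after event 6 (t=32: SET a = 47): {a=47, b=37, c=15}
  after event 7 (t=37: DEC a by 11): {a=36, b=37, c=15}
  after event 8 (t=39: SET c = 49): {a=36, b=37, c=49}
  after event 9 (t=47: DEC b by 10): {a=36, b=27, c=49}
  after event 10 (t=48: DEC b by 15): {a=36, b=12, c=49}
  after event 11 (t=56: INC a by 6): {a=42, b=12, c=49}

Answer: {a=42, b=12, c=49}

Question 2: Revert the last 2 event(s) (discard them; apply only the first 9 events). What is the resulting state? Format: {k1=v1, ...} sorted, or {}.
Keep first 9 events (discard last 2):
  after event 1 (t=4: DEC b by 6): {b=-6}
  after event 2 (t=9: SET b = 23): {b=23}
  after event 3 (t=12: INC b by 14): {b=37}
  after event 4 (t=21: INC c by 15): {b=37, c=15}
  after event 5 (t=22: INC a by 10): {a=10, b=37, c=15}
  after event 6 (t=32: SET a = 47): {a=47, b=37, c=15}
  after event 7 (t=37: DEC a by 11): {a=36, b=37, c=15}
  after event 8 (t=39: SET c = 49): {a=36, b=37, c=49}
  after event 9 (t=47: DEC b by 10): {a=36, b=27, c=49}

Answer: {a=36, b=27, c=49}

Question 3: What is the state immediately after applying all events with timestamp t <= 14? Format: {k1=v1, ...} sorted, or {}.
Apply events with t <= 14 (3 events):
  after event 1 (t=4: DEC b by 6): {b=-6}
  after event 2 (t=9: SET b = 23): {b=23}
  after event 3 (t=12: INC b by 14): {b=37}

Answer: {b=37}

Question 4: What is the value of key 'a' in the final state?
Answer: 42

Derivation:
Track key 'a' through all 11 events:
  event 1 (t=4: DEC b by 6): a unchanged
  event 2 (t=9: SET b = 23): a unchanged
  event 3 (t=12: INC b by 14): a unchanged
  event 4 (t=21: INC c by 15): a unchanged
  event 5 (t=22: INC a by 10): a (absent) -> 10
  event 6 (t=32: SET a = 47): a 10 -> 47
  event 7 (t=37: DEC a by 11): a 47 -> 36
  event 8 (t=39: SET c = 49): a unchanged
  event 9 (t=47: DEC b by 10): a unchanged
  event 10 (t=48: DEC b by 15): a unchanged
  event 11 (t=56: INC a by 6): a 36 -> 42
Final: a = 42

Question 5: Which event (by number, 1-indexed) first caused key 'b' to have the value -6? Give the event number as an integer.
Answer: 1

Derivation:
Looking for first event where b becomes -6:
  event 1: b (absent) -> -6  <-- first match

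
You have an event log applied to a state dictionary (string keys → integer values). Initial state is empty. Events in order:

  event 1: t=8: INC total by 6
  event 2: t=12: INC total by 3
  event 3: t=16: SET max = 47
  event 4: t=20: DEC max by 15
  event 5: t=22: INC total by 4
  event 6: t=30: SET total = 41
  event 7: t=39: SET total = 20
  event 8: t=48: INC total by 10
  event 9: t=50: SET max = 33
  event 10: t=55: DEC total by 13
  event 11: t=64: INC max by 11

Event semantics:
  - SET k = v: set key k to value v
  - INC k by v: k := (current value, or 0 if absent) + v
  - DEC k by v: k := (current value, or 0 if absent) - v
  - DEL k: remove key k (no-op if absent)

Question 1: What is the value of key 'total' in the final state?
Track key 'total' through all 11 events:
  event 1 (t=8: INC total by 6): total (absent) -> 6
  event 2 (t=12: INC total by 3): total 6 -> 9
  event 3 (t=16: SET max = 47): total unchanged
  event 4 (t=20: DEC max by 15): total unchanged
  event 5 (t=22: INC total by 4): total 9 -> 13
  event 6 (t=30: SET total = 41): total 13 -> 41
  event 7 (t=39: SET total = 20): total 41 -> 20
  event 8 (t=48: INC total by 10): total 20 -> 30
  event 9 (t=50: SET max = 33): total unchanged
  event 10 (t=55: DEC total by 13): total 30 -> 17
  event 11 (t=64: INC max by 11): total unchanged
Final: total = 17

Answer: 17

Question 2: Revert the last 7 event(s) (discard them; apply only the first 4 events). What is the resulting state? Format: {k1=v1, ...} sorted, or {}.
Keep first 4 events (discard last 7):
  after event 1 (t=8: INC total by 6): {total=6}
  after event 2 (t=12: INC total by 3): {total=9}
  after event 3 (t=16: SET max = 47): {max=47, total=9}
  after event 4 (t=20: DEC max by 15): {max=32, total=9}

Answer: {max=32, total=9}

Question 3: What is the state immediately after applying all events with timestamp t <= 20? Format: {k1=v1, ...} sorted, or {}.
Apply events with t <= 20 (4 events):
  after event 1 (t=8: INC total by 6): {total=6}
  after event 2 (t=12: INC total by 3): {total=9}
  after event 3 (t=16: SET max = 47): {max=47, total=9}
  after event 4 (t=20: DEC max by 15): {max=32, total=9}

Answer: {max=32, total=9}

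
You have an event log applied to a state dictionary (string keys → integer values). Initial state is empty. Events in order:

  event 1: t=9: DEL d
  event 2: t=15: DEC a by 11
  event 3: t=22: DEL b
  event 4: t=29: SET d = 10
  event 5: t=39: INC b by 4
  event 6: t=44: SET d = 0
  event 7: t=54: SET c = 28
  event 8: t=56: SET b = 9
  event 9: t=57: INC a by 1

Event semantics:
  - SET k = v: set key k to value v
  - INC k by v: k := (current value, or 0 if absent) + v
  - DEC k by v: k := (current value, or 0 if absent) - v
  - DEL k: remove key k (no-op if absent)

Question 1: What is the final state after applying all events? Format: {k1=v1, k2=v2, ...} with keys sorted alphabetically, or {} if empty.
  after event 1 (t=9: DEL d): {}
  after event 2 (t=15: DEC a by 11): {a=-11}
  after event 3 (t=22: DEL b): {a=-11}
  after event 4 (t=29: SET d = 10): {a=-11, d=10}
  after event 5 (t=39: INC b by 4): {a=-11, b=4, d=10}
  after event 6 (t=44: SET d = 0): {a=-11, b=4, d=0}
  after event 7 (t=54: SET c = 28): {a=-11, b=4, c=28, d=0}
  after event 8 (t=56: SET b = 9): {a=-11, b=9, c=28, d=0}
  after event 9 (t=57: INC a by 1): {a=-10, b=9, c=28, d=0}

Answer: {a=-10, b=9, c=28, d=0}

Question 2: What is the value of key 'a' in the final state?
Answer: -10

Derivation:
Track key 'a' through all 9 events:
  event 1 (t=9: DEL d): a unchanged
  event 2 (t=15: DEC a by 11): a (absent) -> -11
  event 3 (t=22: DEL b): a unchanged
  event 4 (t=29: SET d = 10): a unchanged
  event 5 (t=39: INC b by 4): a unchanged
  event 6 (t=44: SET d = 0): a unchanged
  event 7 (t=54: SET c = 28): a unchanged
  event 8 (t=56: SET b = 9): a unchanged
  event 9 (t=57: INC a by 1): a -11 -> -10
Final: a = -10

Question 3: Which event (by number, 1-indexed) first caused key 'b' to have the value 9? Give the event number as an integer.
Answer: 8

Derivation:
Looking for first event where b becomes 9:
  event 5: b = 4
  event 6: b = 4
  event 7: b = 4
  event 8: b 4 -> 9  <-- first match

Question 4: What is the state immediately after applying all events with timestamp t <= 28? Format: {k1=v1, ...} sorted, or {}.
Answer: {a=-11}

Derivation:
Apply events with t <= 28 (3 events):
  after event 1 (t=9: DEL d): {}
  after event 2 (t=15: DEC a by 11): {a=-11}
  after event 3 (t=22: DEL b): {a=-11}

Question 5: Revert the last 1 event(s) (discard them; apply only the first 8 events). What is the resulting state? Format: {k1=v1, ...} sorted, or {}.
Answer: {a=-11, b=9, c=28, d=0}

Derivation:
Keep first 8 events (discard last 1):
  after event 1 (t=9: DEL d): {}
  after event 2 (t=15: DEC a by 11): {a=-11}
  after event 3 (t=22: DEL b): {a=-11}
  after event 4 (t=29: SET d = 10): {a=-11, d=10}
  after event 5 (t=39: INC b by 4): {a=-11, b=4, d=10}
  after event 6 (t=44: SET d = 0): {a=-11, b=4, d=0}
  after event 7 (t=54: SET c = 28): {a=-11, b=4, c=28, d=0}
  after event 8 (t=56: SET b = 9): {a=-11, b=9, c=28, d=0}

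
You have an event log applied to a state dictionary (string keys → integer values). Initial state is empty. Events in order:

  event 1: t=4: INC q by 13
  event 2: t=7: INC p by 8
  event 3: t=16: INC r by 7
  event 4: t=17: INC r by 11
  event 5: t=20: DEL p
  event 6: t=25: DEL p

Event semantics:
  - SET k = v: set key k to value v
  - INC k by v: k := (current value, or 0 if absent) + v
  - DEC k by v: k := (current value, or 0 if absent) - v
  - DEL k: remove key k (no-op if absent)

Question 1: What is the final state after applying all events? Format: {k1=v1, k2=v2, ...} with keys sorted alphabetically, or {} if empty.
Answer: {q=13, r=18}

Derivation:
  after event 1 (t=4: INC q by 13): {q=13}
  after event 2 (t=7: INC p by 8): {p=8, q=13}
  after event 3 (t=16: INC r by 7): {p=8, q=13, r=7}
  after event 4 (t=17: INC r by 11): {p=8, q=13, r=18}
  after event 5 (t=20: DEL p): {q=13, r=18}
  after event 6 (t=25: DEL p): {q=13, r=18}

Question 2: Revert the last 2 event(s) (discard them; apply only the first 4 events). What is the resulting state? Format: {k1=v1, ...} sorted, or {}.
Keep first 4 events (discard last 2):
  after event 1 (t=4: INC q by 13): {q=13}
  after event 2 (t=7: INC p by 8): {p=8, q=13}
  after event 3 (t=16: INC r by 7): {p=8, q=13, r=7}
  after event 4 (t=17: INC r by 11): {p=8, q=13, r=18}

Answer: {p=8, q=13, r=18}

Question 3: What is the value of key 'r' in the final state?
Track key 'r' through all 6 events:
  event 1 (t=4: INC q by 13): r unchanged
  event 2 (t=7: INC p by 8): r unchanged
  event 3 (t=16: INC r by 7): r (absent) -> 7
  event 4 (t=17: INC r by 11): r 7 -> 18
  event 5 (t=20: DEL p): r unchanged
  event 6 (t=25: DEL p): r unchanged
Final: r = 18

Answer: 18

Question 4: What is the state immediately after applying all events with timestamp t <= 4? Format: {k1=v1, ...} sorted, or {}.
Apply events with t <= 4 (1 events):
  after event 1 (t=4: INC q by 13): {q=13}

Answer: {q=13}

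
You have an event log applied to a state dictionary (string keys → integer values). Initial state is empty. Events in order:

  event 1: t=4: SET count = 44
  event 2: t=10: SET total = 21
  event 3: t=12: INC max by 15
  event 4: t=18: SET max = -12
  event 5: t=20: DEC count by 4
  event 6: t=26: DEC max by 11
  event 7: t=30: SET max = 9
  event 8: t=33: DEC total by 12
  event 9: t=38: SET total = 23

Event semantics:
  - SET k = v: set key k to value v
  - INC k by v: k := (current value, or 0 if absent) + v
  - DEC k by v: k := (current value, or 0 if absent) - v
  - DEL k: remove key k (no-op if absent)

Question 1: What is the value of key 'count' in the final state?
Answer: 40

Derivation:
Track key 'count' through all 9 events:
  event 1 (t=4: SET count = 44): count (absent) -> 44
  event 2 (t=10: SET total = 21): count unchanged
  event 3 (t=12: INC max by 15): count unchanged
  event 4 (t=18: SET max = -12): count unchanged
  event 5 (t=20: DEC count by 4): count 44 -> 40
  event 6 (t=26: DEC max by 11): count unchanged
  event 7 (t=30: SET max = 9): count unchanged
  event 8 (t=33: DEC total by 12): count unchanged
  event 9 (t=38: SET total = 23): count unchanged
Final: count = 40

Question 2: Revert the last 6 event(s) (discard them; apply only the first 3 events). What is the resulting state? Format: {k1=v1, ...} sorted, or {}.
Answer: {count=44, max=15, total=21}

Derivation:
Keep first 3 events (discard last 6):
  after event 1 (t=4: SET count = 44): {count=44}
  after event 2 (t=10: SET total = 21): {count=44, total=21}
  after event 3 (t=12: INC max by 15): {count=44, max=15, total=21}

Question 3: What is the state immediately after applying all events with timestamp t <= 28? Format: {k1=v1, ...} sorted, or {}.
Answer: {count=40, max=-23, total=21}

Derivation:
Apply events with t <= 28 (6 events):
  after event 1 (t=4: SET count = 44): {count=44}
  after event 2 (t=10: SET total = 21): {count=44, total=21}
  after event 3 (t=12: INC max by 15): {count=44, max=15, total=21}
  after event 4 (t=18: SET max = -12): {count=44, max=-12, total=21}
  after event 5 (t=20: DEC count by 4): {count=40, max=-12, total=21}
  after event 6 (t=26: DEC max by 11): {count=40, max=-23, total=21}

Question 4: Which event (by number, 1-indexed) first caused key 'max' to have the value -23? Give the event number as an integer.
Answer: 6

Derivation:
Looking for first event where max becomes -23:
  event 3: max = 15
  event 4: max = -12
  event 5: max = -12
  event 6: max -12 -> -23  <-- first match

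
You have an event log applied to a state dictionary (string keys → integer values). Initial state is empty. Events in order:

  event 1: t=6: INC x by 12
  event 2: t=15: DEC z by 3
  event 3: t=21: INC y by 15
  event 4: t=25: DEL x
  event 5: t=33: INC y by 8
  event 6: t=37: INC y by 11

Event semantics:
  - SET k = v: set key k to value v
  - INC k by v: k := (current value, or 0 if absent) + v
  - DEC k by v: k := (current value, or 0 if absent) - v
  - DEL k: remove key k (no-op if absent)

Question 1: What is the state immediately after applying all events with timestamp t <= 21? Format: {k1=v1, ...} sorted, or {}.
Apply events with t <= 21 (3 events):
  after event 1 (t=6: INC x by 12): {x=12}
  after event 2 (t=15: DEC z by 3): {x=12, z=-3}
  after event 3 (t=21: INC y by 15): {x=12, y=15, z=-3}

Answer: {x=12, y=15, z=-3}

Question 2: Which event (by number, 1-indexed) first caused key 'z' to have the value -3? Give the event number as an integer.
Looking for first event where z becomes -3:
  event 2: z (absent) -> -3  <-- first match

Answer: 2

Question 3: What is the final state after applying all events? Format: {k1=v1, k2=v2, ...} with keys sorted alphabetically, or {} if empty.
Answer: {y=34, z=-3}

Derivation:
  after event 1 (t=6: INC x by 12): {x=12}
  after event 2 (t=15: DEC z by 3): {x=12, z=-3}
  after event 3 (t=21: INC y by 15): {x=12, y=15, z=-3}
  after event 4 (t=25: DEL x): {y=15, z=-3}
  after event 5 (t=33: INC y by 8): {y=23, z=-3}
  after event 6 (t=37: INC y by 11): {y=34, z=-3}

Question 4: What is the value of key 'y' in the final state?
Answer: 34

Derivation:
Track key 'y' through all 6 events:
  event 1 (t=6: INC x by 12): y unchanged
  event 2 (t=15: DEC z by 3): y unchanged
  event 3 (t=21: INC y by 15): y (absent) -> 15
  event 4 (t=25: DEL x): y unchanged
  event 5 (t=33: INC y by 8): y 15 -> 23
  event 6 (t=37: INC y by 11): y 23 -> 34
Final: y = 34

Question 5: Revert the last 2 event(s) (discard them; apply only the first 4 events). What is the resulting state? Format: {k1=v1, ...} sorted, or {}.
Keep first 4 events (discard last 2):
  after event 1 (t=6: INC x by 12): {x=12}
  after event 2 (t=15: DEC z by 3): {x=12, z=-3}
  after event 3 (t=21: INC y by 15): {x=12, y=15, z=-3}
  after event 4 (t=25: DEL x): {y=15, z=-3}

Answer: {y=15, z=-3}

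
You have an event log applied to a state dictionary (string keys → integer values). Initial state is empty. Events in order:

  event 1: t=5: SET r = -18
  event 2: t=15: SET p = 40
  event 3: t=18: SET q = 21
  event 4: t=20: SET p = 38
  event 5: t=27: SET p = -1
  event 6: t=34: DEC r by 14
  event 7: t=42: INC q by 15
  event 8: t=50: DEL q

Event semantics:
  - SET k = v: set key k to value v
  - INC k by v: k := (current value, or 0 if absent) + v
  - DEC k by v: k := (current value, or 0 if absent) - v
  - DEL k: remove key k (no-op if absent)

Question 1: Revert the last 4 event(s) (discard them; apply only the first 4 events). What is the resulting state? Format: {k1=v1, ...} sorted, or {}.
Keep first 4 events (discard last 4):
  after event 1 (t=5: SET r = -18): {r=-18}
  after event 2 (t=15: SET p = 40): {p=40, r=-18}
  after event 3 (t=18: SET q = 21): {p=40, q=21, r=-18}
  after event 4 (t=20: SET p = 38): {p=38, q=21, r=-18}

Answer: {p=38, q=21, r=-18}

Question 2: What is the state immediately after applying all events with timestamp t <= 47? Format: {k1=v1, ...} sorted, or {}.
Answer: {p=-1, q=36, r=-32}

Derivation:
Apply events with t <= 47 (7 events):
  after event 1 (t=5: SET r = -18): {r=-18}
  after event 2 (t=15: SET p = 40): {p=40, r=-18}
  after event 3 (t=18: SET q = 21): {p=40, q=21, r=-18}
  after event 4 (t=20: SET p = 38): {p=38, q=21, r=-18}
  after event 5 (t=27: SET p = -1): {p=-1, q=21, r=-18}
  after event 6 (t=34: DEC r by 14): {p=-1, q=21, r=-32}
  after event 7 (t=42: INC q by 15): {p=-1, q=36, r=-32}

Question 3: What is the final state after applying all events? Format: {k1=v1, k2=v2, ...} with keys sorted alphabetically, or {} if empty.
  after event 1 (t=5: SET r = -18): {r=-18}
  after event 2 (t=15: SET p = 40): {p=40, r=-18}
  after event 3 (t=18: SET q = 21): {p=40, q=21, r=-18}
  after event 4 (t=20: SET p = 38): {p=38, q=21, r=-18}
  after event 5 (t=27: SET p = -1): {p=-1, q=21, r=-18}
  after event 6 (t=34: DEC r by 14): {p=-1, q=21, r=-32}
  after event 7 (t=42: INC q by 15): {p=-1, q=36, r=-32}
  after event 8 (t=50: DEL q): {p=-1, r=-32}

Answer: {p=-1, r=-32}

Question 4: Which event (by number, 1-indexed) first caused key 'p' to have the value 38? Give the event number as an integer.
Looking for first event where p becomes 38:
  event 2: p = 40
  event 3: p = 40
  event 4: p 40 -> 38  <-- first match

Answer: 4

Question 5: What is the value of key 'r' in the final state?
Track key 'r' through all 8 events:
  event 1 (t=5: SET r = -18): r (absent) -> -18
  event 2 (t=15: SET p = 40): r unchanged
  event 3 (t=18: SET q = 21): r unchanged
  event 4 (t=20: SET p = 38): r unchanged
  event 5 (t=27: SET p = -1): r unchanged
  event 6 (t=34: DEC r by 14): r -18 -> -32
  event 7 (t=42: INC q by 15): r unchanged
  event 8 (t=50: DEL q): r unchanged
Final: r = -32

Answer: -32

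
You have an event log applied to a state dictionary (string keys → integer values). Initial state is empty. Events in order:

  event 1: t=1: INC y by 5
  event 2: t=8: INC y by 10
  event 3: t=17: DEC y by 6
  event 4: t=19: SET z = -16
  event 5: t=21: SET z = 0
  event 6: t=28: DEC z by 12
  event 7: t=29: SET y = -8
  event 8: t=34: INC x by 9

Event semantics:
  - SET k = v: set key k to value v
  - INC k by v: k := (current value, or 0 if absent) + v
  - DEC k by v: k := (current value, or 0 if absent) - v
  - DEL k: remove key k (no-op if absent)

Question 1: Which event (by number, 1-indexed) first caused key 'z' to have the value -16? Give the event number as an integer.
Looking for first event where z becomes -16:
  event 4: z (absent) -> -16  <-- first match

Answer: 4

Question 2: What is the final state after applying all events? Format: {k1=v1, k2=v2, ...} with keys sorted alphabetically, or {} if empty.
  after event 1 (t=1: INC y by 5): {y=5}
  after event 2 (t=8: INC y by 10): {y=15}
  after event 3 (t=17: DEC y by 6): {y=9}
  after event 4 (t=19: SET z = -16): {y=9, z=-16}
  after event 5 (t=21: SET z = 0): {y=9, z=0}
  after event 6 (t=28: DEC z by 12): {y=9, z=-12}
  after event 7 (t=29: SET y = -8): {y=-8, z=-12}
  after event 8 (t=34: INC x by 9): {x=9, y=-8, z=-12}

Answer: {x=9, y=-8, z=-12}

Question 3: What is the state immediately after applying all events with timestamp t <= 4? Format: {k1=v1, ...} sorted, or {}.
Apply events with t <= 4 (1 events):
  after event 1 (t=1: INC y by 5): {y=5}

Answer: {y=5}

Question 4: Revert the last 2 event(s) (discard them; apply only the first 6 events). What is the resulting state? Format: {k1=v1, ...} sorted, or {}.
Keep first 6 events (discard last 2):
  after event 1 (t=1: INC y by 5): {y=5}
  after event 2 (t=8: INC y by 10): {y=15}
  after event 3 (t=17: DEC y by 6): {y=9}
  after event 4 (t=19: SET z = -16): {y=9, z=-16}
  after event 5 (t=21: SET z = 0): {y=9, z=0}
  after event 6 (t=28: DEC z by 12): {y=9, z=-12}

Answer: {y=9, z=-12}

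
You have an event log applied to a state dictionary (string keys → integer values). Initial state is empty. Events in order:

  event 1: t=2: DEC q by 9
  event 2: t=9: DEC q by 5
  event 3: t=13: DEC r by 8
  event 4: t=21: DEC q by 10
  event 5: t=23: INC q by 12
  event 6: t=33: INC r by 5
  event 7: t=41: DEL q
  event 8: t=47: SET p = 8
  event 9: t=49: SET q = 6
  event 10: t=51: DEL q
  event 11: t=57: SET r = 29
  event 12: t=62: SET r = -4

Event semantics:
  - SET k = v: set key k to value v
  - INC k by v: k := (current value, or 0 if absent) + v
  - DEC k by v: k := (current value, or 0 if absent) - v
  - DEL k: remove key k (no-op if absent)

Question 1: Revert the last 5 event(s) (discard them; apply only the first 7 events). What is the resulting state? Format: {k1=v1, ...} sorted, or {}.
Answer: {r=-3}

Derivation:
Keep first 7 events (discard last 5):
  after event 1 (t=2: DEC q by 9): {q=-9}
  after event 2 (t=9: DEC q by 5): {q=-14}
  after event 3 (t=13: DEC r by 8): {q=-14, r=-8}
  after event 4 (t=21: DEC q by 10): {q=-24, r=-8}
  after event 5 (t=23: INC q by 12): {q=-12, r=-8}
  after event 6 (t=33: INC r by 5): {q=-12, r=-3}
  after event 7 (t=41: DEL q): {r=-3}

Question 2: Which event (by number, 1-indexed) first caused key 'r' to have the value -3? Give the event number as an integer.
Answer: 6

Derivation:
Looking for first event where r becomes -3:
  event 3: r = -8
  event 4: r = -8
  event 5: r = -8
  event 6: r -8 -> -3  <-- first match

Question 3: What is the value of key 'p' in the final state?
Answer: 8

Derivation:
Track key 'p' through all 12 events:
  event 1 (t=2: DEC q by 9): p unchanged
  event 2 (t=9: DEC q by 5): p unchanged
  event 3 (t=13: DEC r by 8): p unchanged
  event 4 (t=21: DEC q by 10): p unchanged
  event 5 (t=23: INC q by 12): p unchanged
  event 6 (t=33: INC r by 5): p unchanged
  event 7 (t=41: DEL q): p unchanged
  event 8 (t=47: SET p = 8): p (absent) -> 8
  event 9 (t=49: SET q = 6): p unchanged
  event 10 (t=51: DEL q): p unchanged
  event 11 (t=57: SET r = 29): p unchanged
  event 12 (t=62: SET r = -4): p unchanged
Final: p = 8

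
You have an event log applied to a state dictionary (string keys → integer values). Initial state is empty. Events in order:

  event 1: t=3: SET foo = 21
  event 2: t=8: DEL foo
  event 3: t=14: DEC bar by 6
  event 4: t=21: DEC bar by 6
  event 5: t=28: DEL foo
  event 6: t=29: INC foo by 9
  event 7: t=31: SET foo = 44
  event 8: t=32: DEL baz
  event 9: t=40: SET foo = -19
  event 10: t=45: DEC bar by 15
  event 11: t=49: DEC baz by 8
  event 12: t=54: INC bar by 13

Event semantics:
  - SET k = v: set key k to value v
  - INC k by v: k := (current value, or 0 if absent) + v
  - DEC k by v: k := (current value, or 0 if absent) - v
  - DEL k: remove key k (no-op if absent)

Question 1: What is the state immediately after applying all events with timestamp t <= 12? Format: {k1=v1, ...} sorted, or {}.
Answer: {}

Derivation:
Apply events with t <= 12 (2 events):
  after event 1 (t=3: SET foo = 21): {foo=21}
  after event 2 (t=8: DEL foo): {}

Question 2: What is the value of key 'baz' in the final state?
Track key 'baz' through all 12 events:
  event 1 (t=3: SET foo = 21): baz unchanged
  event 2 (t=8: DEL foo): baz unchanged
  event 3 (t=14: DEC bar by 6): baz unchanged
  event 4 (t=21: DEC bar by 6): baz unchanged
  event 5 (t=28: DEL foo): baz unchanged
  event 6 (t=29: INC foo by 9): baz unchanged
  event 7 (t=31: SET foo = 44): baz unchanged
  event 8 (t=32: DEL baz): baz (absent) -> (absent)
  event 9 (t=40: SET foo = -19): baz unchanged
  event 10 (t=45: DEC bar by 15): baz unchanged
  event 11 (t=49: DEC baz by 8): baz (absent) -> -8
  event 12 (t=54: INC bar by 13): baz unchanged
Final: baz = -8

Answer: -8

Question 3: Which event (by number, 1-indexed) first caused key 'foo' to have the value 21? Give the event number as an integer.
Answer: 1

Derivation:
Looking for first event where foo becomes 21:
  event 1: foo (absent) -> 21  <-- first match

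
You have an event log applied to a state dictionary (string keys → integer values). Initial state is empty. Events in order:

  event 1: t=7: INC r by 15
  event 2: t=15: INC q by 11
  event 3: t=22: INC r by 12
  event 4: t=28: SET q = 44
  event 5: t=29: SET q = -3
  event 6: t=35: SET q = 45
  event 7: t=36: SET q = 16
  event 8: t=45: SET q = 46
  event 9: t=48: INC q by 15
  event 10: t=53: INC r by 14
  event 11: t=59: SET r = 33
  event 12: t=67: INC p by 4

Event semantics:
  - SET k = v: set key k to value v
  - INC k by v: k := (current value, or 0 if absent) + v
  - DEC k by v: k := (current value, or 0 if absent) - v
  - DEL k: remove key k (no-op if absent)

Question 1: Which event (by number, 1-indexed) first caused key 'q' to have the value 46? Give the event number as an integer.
Looking for first event where q becomes 46:
  event 2: q = 11
  event 3: q = 11
  event 4: q = 44
  event 5: q = -3
  event 6: q = 45
  event 7: q = 16
  event 8: q 16 -> 46  <-- first match

Answer: 8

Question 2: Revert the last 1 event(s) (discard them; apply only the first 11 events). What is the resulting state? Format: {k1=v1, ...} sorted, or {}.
Keep first 11 events (discard last 1):
  after event 1 (t=7: INC r by 15): {r=15}
  after event 2 (t=15: INC q by 11): {q=11, r=15}
  after event 3 (t=22: INC r by 12): {q=11, r=27}
  after event 4 (t=28: SET q = 44): {q=44, r=27}
  after event 5 (t=29: SET q = -3): {q=-3, r=27}
  after event 6 (t=35: SET q = 45): {q=45, r=27}
  after event 7 (t=36: SET q = 16): {q=16, r=27}
  after event 8 (t=45: SET q = 46): {q=46, r=27}
  after event 9 (t=48: INC q by 15): {q=61, r=27}
  after event 10 (t=53: INC r by 14): {q=61, r=41}
  after event 11 (t=59: SET r = 33): {q=61, r=33}

Answer: {q=61, r=33}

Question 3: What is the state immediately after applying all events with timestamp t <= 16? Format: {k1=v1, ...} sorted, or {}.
Apply events with t <= 16 (2 events):
  after event 1 (t=7: INC r by 15): {r=15}
  after event 2 (t=15: INC q by 11): {q=11, r=15}

Answer: {q=11, r=15}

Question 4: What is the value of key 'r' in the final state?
Track key 'r' through all 12 events:
  event 1 (t=7: INC r by 15): r (absent) -> 15
  event 2 (t=15: INC q by 11): r unchanged
  event 3 (t=22: INC r by 12): r 15 -> 27
  event 4 (t=28: SET q = 44): r unchanged
  event 5 (t=29: SET q = -3): r unchanged
  event 6 (t=35: SET q = 45): r unchanged
  event 7 (t=36: SET q = 16): r unchanged
  event 8 (t=45: SET q = 46): r unchanged
  event 9 (t=48: INC q by 15): r unchanged
  event 10 (t=53: INC r by 14): r 27 -> 41
  event 11 (t=59: SET r = 33): r 41 -> 33
  event 12 (t=67: INC p by 4): r unchanged
Final: r = 33

Answer: 33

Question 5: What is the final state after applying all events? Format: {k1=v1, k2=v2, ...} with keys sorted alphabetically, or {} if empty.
Answer: {p=4, q=61, r=33}

Derivation:
  after event 1 (t=7: INC r by 15): {r=15}
  after event 2 (t=15: INC q by 11): {q=11, r=15}
  after event 3 (t=22: INC r by 12): {q=11, r=27}
  after event 4 (t=28: SET q = 44): {q=44, r=27}
  after event 5 (t=29: SET q = -3): {q=-3, r=27}
  after event 6 (t=35: SET q = 45): {q=45, r=27}
  after event 7 (t=36: SET q = 16): {q=16, r=27}
  after event 8 (t=45: SET q = 46): {q=46, r=27}
  after event 9 (t=48: INC q by 15): {q=61, r=27}
  after event 10 (t=53: INC r by 14): {q=61, r=41}
  after event 11 (t=59: SET r = 33): {q=61, r=33}
  after event 12 (t=67: INC p by 4): {p=4, q=61, r=33}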